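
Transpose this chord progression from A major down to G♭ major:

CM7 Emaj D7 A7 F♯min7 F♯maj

BbbM7 Dbmaj Cb7 Gb7 Ebmin7 Ebmaj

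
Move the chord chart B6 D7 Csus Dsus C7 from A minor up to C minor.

A minor up to C minor is a minor third; each chord root moves by that interval while the quality stays the same.
B6: root B up a minor third → D, giving D6.
D7: root D up a minor third → F, giving F7.
Csus: root C up a minor third → Eb, giving Ebsus.
Dsus: root D up a minor third → F, giving Fsus.
C7: root C up a minor third → Eb, giving Eb7.

D6 F7 Ebsus Fsus Eb7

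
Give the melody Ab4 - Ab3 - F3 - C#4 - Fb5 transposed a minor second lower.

G4 G3 E3 B#3 Eb5

A minor second down from Ab4 gives G4.
A minor second down from Ab3 gives G3.
F3 down a minor second is E3.
C#4 down a minor second is B#3.
Fb5: a second down reaches E, and 1 semitone makes it Eb5.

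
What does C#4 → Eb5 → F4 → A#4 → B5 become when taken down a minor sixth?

C#4 -> E#3
Eb5 -> G4
F4 -> A3
A#4 -> C##4
B5 -> D#5

E#3 G4 A3 C##4 D#5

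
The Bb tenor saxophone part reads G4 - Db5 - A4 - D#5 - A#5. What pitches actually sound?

F3 Cb4 G3 C#4 G#4

Written C4 on the Bb tenor saxophone sounds as Bb2, a major ninth lower; apply that shift to every note.
G4 → F3
Db5 → Cb4
A4 → G3
D#5 → C#4
A#5 → G#4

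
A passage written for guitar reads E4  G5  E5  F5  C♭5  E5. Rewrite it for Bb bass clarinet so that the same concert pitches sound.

First find concert pitch: the guitar sounds a perfect octave below written, so E4 G5 E5 F5 C♭5 E5 sounds E3 G4 E4 F4 Cb4 E4.
Then write for Bb bass clarinet: it sounds a major ninth below written, so the part must be a major ninth above concert.
E3 → F#4
G4 → A5
E4 → F#5
F4 → G5
Cb4 → Db5
E4 → F#5

F#4 A5 F#5 G5 Db5 F#5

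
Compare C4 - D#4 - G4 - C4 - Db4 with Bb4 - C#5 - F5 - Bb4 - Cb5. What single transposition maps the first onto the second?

up a minor seventh

From C4 to Bb4 is 7 letter names — a seventh of some quality.
C4 to Bb4 is 10 semitones, which makes it a minor seventh; the second version is higher, so the direction is up.
Checking another pair — Db4 → Cb5 — gives the same interval.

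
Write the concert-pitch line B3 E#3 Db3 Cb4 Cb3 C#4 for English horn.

The English horn sounds a perfect fifth below written, so the written part must be a perfect fifth above concert — transpose each note up.
B3 gives F#4
E#3 gives B#3
Db3 gives Ab3
Cb4 gives Gb4
Cb3 gives Gb3
C#4 gives G#4

F#4 B#3 Ab3 Gb4 Gb3 G#4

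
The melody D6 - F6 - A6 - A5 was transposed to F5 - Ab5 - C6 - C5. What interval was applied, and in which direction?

down a major sixth

Take the first pair: D6 → F5. D to F spans 6 letter names, so the interval is some kind of sixth.
F5 to D6 is 9 semitones, which makes it a major sixth; the second version is lower, so the direction is down.
Checking another pair — A5 → C5 — gives the same interval.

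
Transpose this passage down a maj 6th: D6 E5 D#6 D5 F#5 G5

F5 G4 F#5 F4 A4 Bb4

D6 gives F5
E5 gives G4
D#6 gives F#5
D5 gives F4
F#5 gives A4
G5 gives Bb4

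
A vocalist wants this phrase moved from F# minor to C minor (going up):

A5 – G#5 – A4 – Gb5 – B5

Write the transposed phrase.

Eb6 D6 Eb5 Dbb6 F6

From F# up to C is a diminished fifth; apply that to each pitch.
A5 to Eb6
G#5 to D6
A4 to Eb5
Gb5 to Dbb6
B5 to F6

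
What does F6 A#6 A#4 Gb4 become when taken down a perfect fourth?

F6 to C6
A#6 to E#6
A#4 to E#4
Gb4 to Db4

C6 E#6 E#4 Db4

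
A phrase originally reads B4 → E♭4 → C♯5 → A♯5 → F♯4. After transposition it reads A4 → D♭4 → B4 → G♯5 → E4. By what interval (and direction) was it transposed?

down a major second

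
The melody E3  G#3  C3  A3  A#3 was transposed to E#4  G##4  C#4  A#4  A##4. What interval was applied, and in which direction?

From E3 to E#4 is 8 letter names — an octave of some quality.
E3 to E#4 is 13 semitones, which makes it an augmented octave; the second version is higher, so the direction is up.
Checking another pair — A#3 → A##4 — gives the same interval.

up an augmented octave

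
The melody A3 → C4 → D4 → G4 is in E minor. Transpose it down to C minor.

F3 Ab3 Bb3 Eb4

E minor to C minor down is a major third, so every note moves down by that interval.
A3 -> F3
C4 -> Ab3
D4 -> Bb3
G4 -> Eb4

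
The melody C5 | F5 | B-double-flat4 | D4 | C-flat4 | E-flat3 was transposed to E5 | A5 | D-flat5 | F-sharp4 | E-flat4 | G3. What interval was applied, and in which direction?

Take the first pair: C5 → E5. C to E spans 3 letter names, so the interval is some kind of third.
C5 to E5 is 4 semitones, which makes it a major third; the second version is higher, so the direction is up.
Checking another pair — Eb3 → G3 — gives the same interval.

up a major third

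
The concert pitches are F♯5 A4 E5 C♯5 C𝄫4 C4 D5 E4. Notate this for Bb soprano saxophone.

G#5 B4 F#5 D#5 Dbb4 D4 E5 F#4

The Bb soprano saxophone sounds a major second below written, so the written part must be a major second above concert — transpose each note up.
F#5 gives G#5
A4 gives B4
E5 gives F#5
C#5 gives D#5
Cbb4 gives Dbb4
C4 gives D4
D5 gives E5
E4 gives F#4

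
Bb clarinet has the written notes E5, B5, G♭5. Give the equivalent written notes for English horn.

A5 E6 Cb6

First find concert pitch: the Bb clarinet sounds a major second below written, so E5 B5 G♭5 sounds D5 A5 Fb5.
Then write for English horn: it sounds a perfect fifth below written, so the part must be a perfect fifth above concert.
D5 → A5
A5 → E6
Fb5 → Cb6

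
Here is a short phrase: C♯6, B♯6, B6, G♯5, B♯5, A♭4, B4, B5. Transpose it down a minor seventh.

D#5 C##6 C#6 A#4 C##5 Bb3 C#4 C#5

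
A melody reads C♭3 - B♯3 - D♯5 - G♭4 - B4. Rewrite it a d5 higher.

Cb3 → Gbb3
B#3 → F#4
D#5 → A5
Gb4 → Dbb5
B4 → F5

Gbb3 F#4 A5 Dbb5 F5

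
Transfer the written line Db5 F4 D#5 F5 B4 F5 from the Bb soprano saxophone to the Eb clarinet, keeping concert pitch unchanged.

First find concert pitch: the Bb soprano saxophone sounds a major second below written, so Db5 F4 D#5 F5 B4 F5 sounds Cb5 Eb4 C#5 Eb5 A4 Eb5.
Then write for Eb clarinet: it sounds a minor third above written, so the part must be a minor third below concert.
Cb5 → Ab4
Eb4 → C4
C#5 → A#4
Eb5 → C5
A4 → F#4
Eb5 → C5

Ab4 C4 A#4 C5 F#4 C5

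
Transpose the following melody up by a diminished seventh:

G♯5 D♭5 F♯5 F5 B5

F6 Cbb6 Eb6 Ebb6 Ab6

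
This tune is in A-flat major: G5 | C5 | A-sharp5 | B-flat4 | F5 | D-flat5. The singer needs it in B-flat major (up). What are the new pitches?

A-flat major to B-flat major up is a major second, so every note moves up by that interval.
G5 → A5
C5 → D5
A#5 → B#5
Bb4 → C5
F5 → G5
Db5 → Eb5

A5 D5 B#5 C5 G5 Eb5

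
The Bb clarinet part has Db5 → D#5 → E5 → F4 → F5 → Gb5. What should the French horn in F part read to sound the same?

Gb5 G#5 A5 Bb4 Bb5 Cb6

First find concert pitch: the Bb clarinet sounds a major second below written, so Db5 D#5 E5 F4 F5 Gb5 sounds Cb5 C#5 D5 Eb4 Eb5 Fb5.
Then write for French horn in F: it sounds a perfect fifth below written, so the part must be a perfect fifth above concert.
Cb5 → Gb5
C#5 → G#5
D5 → A5
Eb4 → Bb4
Eb5 → Bb5
Fb5 → Cb6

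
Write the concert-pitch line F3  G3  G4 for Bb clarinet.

G3 A3 A4

Written C4 sounds as Bb3 on the Bb clarinet, so concert pitches are written a major second up.
F3 -> G3
G3 -> A3
G4 -> A4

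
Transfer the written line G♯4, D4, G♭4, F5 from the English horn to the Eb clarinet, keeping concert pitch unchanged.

First find concert pitch: the English horn sounds a perfect fifth below written, so G♯4 D4 G♭4 F5 sounds C#4 G3 Cb4 Bb4.
Then write for Eb clarinet: it sounds a minor third above written, so the part must be a minor third below concert.
C#4 → A#3
G3 → E3
Cb4 → Ab3
Bb4 → G4

A#3 E3 Ab3 G4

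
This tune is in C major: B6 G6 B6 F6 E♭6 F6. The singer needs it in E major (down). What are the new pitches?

From C down to E is a minor sixth; apply that to each pitch.
B6 → D#6
G6 → B5
B6 → D#6
F6 → A5
Eb6 → G5
F6 → A5

D#6 B5 D#6 A5 G5 A5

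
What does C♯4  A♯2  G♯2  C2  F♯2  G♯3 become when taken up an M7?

C#4 -> B#4
A#2 -> G##3
G#2 -> F##3
C2 -> B2
F#2 -> E#3
G#3 -> F##4

B#4 G##3 F##3 B2 E#3 F##4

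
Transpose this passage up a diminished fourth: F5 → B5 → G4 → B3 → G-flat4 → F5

Bbb5 Eb6 Cb5 Eb4 Cbb5 Bbb5

F5 up a diminished fourth is Bbb5.
B5: a fourth up reaches E, and 4 semitones makes it Eb6.
G4 up a diminished fourth is Cb5.
B3 up a diminished fourth is Eb4.
Gb4 up a diminished fourth is Cbb5.
A diminished fourth up from F5 gives Bbb5.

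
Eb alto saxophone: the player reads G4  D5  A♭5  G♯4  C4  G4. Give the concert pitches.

Written C4 on the Eb alto saxophone sounds as Eb3, a major sixth lower; apply that shift to every note.
G4 becomes Bb3
D5 becomes F4
Ab5 becomes Cb5
G#4 becomes B3
C4 becomes Eb3
G4 becomes Bb3

Bb3 F4 Cb5 B3 Eb3 Bb3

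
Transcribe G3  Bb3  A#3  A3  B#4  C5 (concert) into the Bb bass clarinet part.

The Bb bass clarinet sounds a major ninth below written, so the written part must be a major ninth above concert — transpose each note up.
G3 -> A4
Bb3 -> C5
A#3 -> B#4
A3 -> B4
B#4 -> C##6
C5 -> D6

A4 C5 B#4 B4 C##6 D6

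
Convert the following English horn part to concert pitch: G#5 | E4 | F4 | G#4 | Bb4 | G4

Written C4 on the English horn sounds as F3, a perfect fifth lower; apply that shift to every note.
G#5 -> C#5
E4 -> A3
F4 -> Bb3
G#4 -> C#4
Bb4 -> Eb4
G4 -> C4

C#5 A3 Bb3 C#4 Eb4 C4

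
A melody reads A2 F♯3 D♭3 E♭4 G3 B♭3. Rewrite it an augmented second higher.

B#2 G##3 E3 F#4 A#3 C#4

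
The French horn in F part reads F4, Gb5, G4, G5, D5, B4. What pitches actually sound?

Bb3 Cb5 C4 C5 G4 E4

Written C4 on the French horn in F sounds as F3, a perfect fifth lower; apply that shift to every note.
F4 gives Bb3
Gb5 gives Cb5
G4 gives C4
G5 gives C5
D5 gives G4
B4 gives E4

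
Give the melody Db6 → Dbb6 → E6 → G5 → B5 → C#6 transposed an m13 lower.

Db6 down a minor thirteenth is F4.
Dbb6: a thirteenth down reaches F, and 20 semitones makes it Fb4.
A minor thirteenth down from E6 gives G#4.
G5: a thirteenth down reaches B, and 20 semitones makes it B3.
A minor thirteenth down from B5 gives D#4.
C#6: a thirteenth down reaches E, and 20 semitones makes it E#4.

F4 Fb4 G#4 B3 D#4 E#4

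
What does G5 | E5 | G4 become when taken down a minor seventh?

A4 F#4 A3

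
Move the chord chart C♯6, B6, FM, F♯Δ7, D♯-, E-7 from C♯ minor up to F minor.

F6 Eb6 BbbM BbΔ7 G- Ab-7

C♯ minor up to F minor is a diminished fourth; each chord root moves by that interval while the quality stays the same.
C♯6: root C♯ up a diminished fourth → F, giving F6.
B6: root B up a diminished fourth → Eb, giving Eb6.
FM: root F up a diminished fourth → Bbb, giving BbbM.
F♯Δ7: root F♯ up a diminished fourth → Bb, giving BbΔ7.
D♯-: root D♯ up a diminished fourth → G, giving G-.
E-7: root E up a diminished fourth → Ab, giving Ab-7.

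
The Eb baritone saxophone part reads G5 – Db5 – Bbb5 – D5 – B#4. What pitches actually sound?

Bb3 Fb3 Dbb4 F3 D#3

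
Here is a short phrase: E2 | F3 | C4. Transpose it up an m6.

E2 -> C3
F3 -> Db4
C4 -> Ab4

C3 Db4 Ab4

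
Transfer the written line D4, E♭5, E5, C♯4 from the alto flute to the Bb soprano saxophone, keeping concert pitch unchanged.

First find concert pitch: the alto flute sounds a perfect fourth below written, so D4 E♭5 E5 C♯4 sounds A3 Bb4 B4 G#3.
Then write for Bb soprano saxophone: it sounds a major second below written, so the part must be a major second above concert.
A3 → B3
Bb4 → C5
B4 → C#5
G#3 → A#3

B3 C5 C#5 A#3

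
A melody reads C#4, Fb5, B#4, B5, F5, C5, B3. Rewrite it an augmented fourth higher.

C#4 → F##4
Fb5 → Bb5
B#4 → E##5
B5 → E#6
F5 → B5
C5 → F#5
B3 → E#4

F##4 Bb5 E##5 E#6 B5 F#5 E#4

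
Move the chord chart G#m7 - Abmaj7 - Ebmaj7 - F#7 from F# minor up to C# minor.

D#m7 Ebmaj7 Bbmaj7 C#7

F# minor up to C# minor is a perfect fifth; each chord root moves by that interval while the quality stays the same.
G#m7: root G# up a perfect fifth → D#, giving D#m7.
Abmaj7: root Ab up a perfect fifth → Eb, giving Ebmaj7.
Ebmaj7: root Eb up a perfect fifth → Bb, giving Bbmaj7.
F#7: root F# up a perfect fifth → C#, giving C#7.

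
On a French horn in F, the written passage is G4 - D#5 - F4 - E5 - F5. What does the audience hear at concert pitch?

C4 G#4 Bb3 A4 Bb4

Written C4 on the French horn in F sounds as F3, a perfect fifth lower; apply that shift to every note.
G4 → C4
D#5 → G#4
F4 → Bb3
E5 → A4
F5 → Bb4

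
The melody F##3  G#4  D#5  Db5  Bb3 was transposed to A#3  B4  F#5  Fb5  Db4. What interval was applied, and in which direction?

up a minor third

From F##3 to A#3 is 3 letter names — a third of some quality.
F##3 to A#3 is 3 semitones, which makes it a minor third; the second version is higher, so the direction is up.
Checking another pair — Bb3 → Db4 — gives the same interval.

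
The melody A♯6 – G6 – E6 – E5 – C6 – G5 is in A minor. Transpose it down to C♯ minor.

C##6 B5 G#5 G#4 E5 B4

A minor to C♯ minor down is a minor sixth, so every note moves down by that interval.
A#6 becomes C##6
G6 becomes B5
E6 becomes G#5
E5 becomes G#4
C6 becomes E5
G5 becomes B4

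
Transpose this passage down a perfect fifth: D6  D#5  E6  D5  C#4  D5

G5 G#4 A5 G4 F#3 G4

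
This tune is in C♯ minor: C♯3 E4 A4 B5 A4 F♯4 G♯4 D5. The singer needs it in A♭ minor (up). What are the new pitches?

C♯ minor to A♭ minor up is a diminished sixth, so every note moves up by that interval.
C#3 gives Ab3
E4 gives Cb5
A4 gives Fb5
B5 gives Gb6
A4 gives Fb5
F#4 gives Db5
G#4 gives Eb5
D5 gives Bbb5

Ab3 Cb5 Fb5 Gb6 Fb5 Db5 Eb5 Bbb5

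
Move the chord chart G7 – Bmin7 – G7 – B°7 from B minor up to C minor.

Ab7 Cmin7 Ab7 C°7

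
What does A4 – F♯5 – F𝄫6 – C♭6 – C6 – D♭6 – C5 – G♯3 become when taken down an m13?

C#3 A#3 Abb4 Eb4 E4 F4 E3 B#1

A4: a thirteenth down reaches C, and 20 semitones makes it C#3.
F#5: a thirteenth down reaches A, and 20 semitones makes it A#3.
A minor thirteenth down from Fbb6 gives Abb4.
Cb6: a thirteenth down reaches E, and 20 semitones makes it Eb4.
C6: a thirteenth down reaches E, and 20 semitones makes it E4.
A minor thirteenth down from Db6 gives F4.
A minor thirteenth down from C5 gives E3.
A minor thirteenth down from G#3 gives B#1.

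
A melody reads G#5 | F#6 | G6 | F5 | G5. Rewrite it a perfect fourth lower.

D#5 C#6 D6 C5 D5

G#5 down a perfect fourth is D#5.
A perfect fourth down from F#6 gives C#6.
G6 down a perfect fourth is D6.
F5: a fourth down reaches C, and 5 semitones makes it C5.
G5: a fourth down reaches D, and 5 semitones makes it D5.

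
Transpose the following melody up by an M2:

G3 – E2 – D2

A3 F#2 E2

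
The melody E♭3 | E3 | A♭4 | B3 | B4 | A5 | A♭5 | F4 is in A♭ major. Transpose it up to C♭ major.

A♭ major to C♭ major up is a minor third, so every note moves up by that interval.
Eb3 -> Gb3
E3 -> G3
Ab4 -> Cb5
B3 -> D4
B4 -> D5
A5 -> C6
Ab5 -> Cb6
F4 -> Ab4

Gb3 G3 Cb5 D4 D5 C6 Cb6 Ab4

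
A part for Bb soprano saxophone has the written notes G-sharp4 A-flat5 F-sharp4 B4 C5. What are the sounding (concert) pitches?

F#4 Gb5 E4 A4 Bb4

Written C4 on the Bb soprano saxophone sounds as Bb3, a major second lower; apply that shift to every note.
G#4 becomes F#4
Ab5 becomes Gb5
F#4 becomes E4
B4 becomes A4
C5 becomes Bb4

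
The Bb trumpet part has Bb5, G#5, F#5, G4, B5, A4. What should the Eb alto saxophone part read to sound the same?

F6 D#6 C#6 D5 F#6 E5

First find concert pitch: the Bb trumpet sounds a major second below written, so Bb5 G#5 F#5 G4 B5 A4 sounds Ab5 F#5 E5 F4 A5 G4.
Then write for Eb alto saxophone: it sounds a major sixth below written, so the part must be a major sixth above concert.
Ab5 → F6
F#5 → D#6
E5 → C#6
F4 → D5
A5 → F#6
G4 → E5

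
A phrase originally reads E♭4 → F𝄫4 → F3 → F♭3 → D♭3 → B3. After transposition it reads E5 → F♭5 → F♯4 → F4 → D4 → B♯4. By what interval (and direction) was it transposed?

up an augmented octave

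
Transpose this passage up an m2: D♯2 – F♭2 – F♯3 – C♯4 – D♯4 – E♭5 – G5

E2 Gbb2 G3 D4 E4 Fb5 Ab5

A minor second up from D#2 gives E2.
Fb2: a second up reaches G, and 1 semitone makes it Gbb2.
A minor second up from F#3 gives G3.
C#4: a second up reaches D, and 1 semitone makes it D4.
D#4 up a minor second is E4.
Eb5: a second up reaches F, and 1 semitone makes it Fb5.
G5: a second up reaches A, and 1 semitone makes it Ab5.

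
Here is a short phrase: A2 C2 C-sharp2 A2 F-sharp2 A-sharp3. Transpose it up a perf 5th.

A2 up a perfect fifth is E3.
A perfect fifth up from C2 gives G2.
C#2: a fifth up reaches G, and 7 semitones makes it G#2.
A2 up a perfect fifth is E3.
A perfect fifth up from F#2 gives C#3.
A#3: a fifth up reaches E, and 7 semitones makes it E#4.

E3 G2 G#2 E3 C#3 E#4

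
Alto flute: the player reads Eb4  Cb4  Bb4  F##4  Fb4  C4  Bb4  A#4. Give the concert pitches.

The alto flute sounds a perfect fourth below written, so transpose each written note down a perfect fourth.
Eb4 becomes Bb3
Cb4 becomes Gb3
Bb4 becomes F4
F##4 becomes C##4
Fb4 becomes Cb4
C4 becomes G3
Bb4 becomes F4
A#4 becomes E#4

Bb3 Gb3 F4 C##4 Cb4 G3 F4 E#4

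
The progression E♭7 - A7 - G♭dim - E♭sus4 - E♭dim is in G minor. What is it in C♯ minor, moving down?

G minor down to C♯ minor is a diminished fifth; each chord root moves by that interval while the quality stays the same.
E♭7: root E♭ down a diminished fifth → A, giving A7.
A7: root A down a diminished fifth → D#, giving D#7.
G♭dim: root G♭ down a diminished fifth → C, giving Cdim.
E♭sus4: root E♭ down a diminished fifth → A, giving Asus4.
E♭dim: root E♭ down a diminished fifth → A, giving Adim.

A7 D#7 Cdim Asus4 Adim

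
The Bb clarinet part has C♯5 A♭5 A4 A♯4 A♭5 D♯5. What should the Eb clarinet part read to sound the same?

G#4 Eb5 E4 E#4 Eb5 A#4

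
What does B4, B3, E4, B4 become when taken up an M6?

B4 becomes G#5
B3 becomes G#4
E4 becomes C#5
B4 becomes G#5

G#5 G#4 C#5 G#5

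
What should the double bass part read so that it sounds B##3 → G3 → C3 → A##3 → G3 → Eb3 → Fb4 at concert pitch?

B##4 G4 C4 A##4 G4 Eb4 Fb5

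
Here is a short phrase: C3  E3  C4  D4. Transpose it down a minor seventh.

C3 becomes D2
E3 becomes F#2
C4 becomes D3
D4 becomes E3

D2 F#2 D3 E3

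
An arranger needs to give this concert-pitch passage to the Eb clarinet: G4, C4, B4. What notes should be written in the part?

E4 A3 G#4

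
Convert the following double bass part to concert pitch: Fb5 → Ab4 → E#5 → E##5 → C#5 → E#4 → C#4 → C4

Fb4 Ab3 E#4 E##4 C#4 E#3 C#3 C3

Written C4 on the double bass sounds as C3, a perfect octave lower; apply that shift to every note.
Fb5 gives Fb4
Ab4 gives Ab3
E#5 gives E#4
E##5 gives E##4
C#5 gives C#4
E#4 gives E#3
C#4 gives C#3
C4 gives C3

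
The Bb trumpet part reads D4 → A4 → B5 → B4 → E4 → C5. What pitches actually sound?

Written C4 on the Bb trumpet sounds as Bb3, a major second lower; apply that shift to every note.
D4 gives C4
A4 gives G4
B5 gives A5
B4 gives A4
E4 gives D4
C5 gives Bb4

C4 G4 A5 A4 D4 Bb4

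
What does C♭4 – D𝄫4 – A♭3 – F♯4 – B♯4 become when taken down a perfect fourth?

Gb3 Abb3 Eb3 C#4 F##4

Cb4 becomes Gb3
Dbb4 becomes Abb3
Ab3 becomes Eb3
F#4 becomes C#4
B#4 becomes F##4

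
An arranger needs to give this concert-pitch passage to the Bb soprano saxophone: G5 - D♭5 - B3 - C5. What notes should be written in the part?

Written C4 sounds as Bb3 on the Bb soprano saxophone, so concert pitches are written a major second up.
G5 to A5
Db5 to Eb5
B3 to C#4
C5 to D5

A5 Eb5 C#4 D5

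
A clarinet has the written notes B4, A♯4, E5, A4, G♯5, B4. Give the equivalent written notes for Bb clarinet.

A#4 G##4 D#5 G#4 F##5 A#4

First find concert pitch: the A clarinet sounds a minor third below written, so B4 A♯4 E5 A4 G♯5 B4 sounds G#4 F##4 C#5 F#4 E#5 G#4.
Then write for Bb clarinet: it sounds a major second below written, so the part must be a major second above concert.
G#4 → A#4
F##4 → G##4
C#5 → D#5
F#4 → G#4
E#5 → F##5
G#4 → A#4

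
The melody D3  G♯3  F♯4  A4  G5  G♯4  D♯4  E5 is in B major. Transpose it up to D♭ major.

Fb3 Bb3 Ab4 Cb5 Bbb5 Bb4 F4 Gb5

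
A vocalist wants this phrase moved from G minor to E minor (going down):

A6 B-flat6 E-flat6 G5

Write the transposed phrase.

F#6 G6 C6 E5

From G down to E is a minor third; apply that to each pitch.
A6 -> F#6
Bb6 -> G6
Eb6 -> C6
G5 -> E5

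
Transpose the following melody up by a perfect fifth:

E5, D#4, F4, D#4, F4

B5 A#4 C5 A#4 C5

E5 up a perfect fifth is B5.
D#4: a fifth up reaches A, and 7 semitones makes it A#4.
F4: a fifth up reaches C, and 7 semitones makes it C5.
D#4 up a perfect fifth is A#4.
F4 up a perfect fifth is C5.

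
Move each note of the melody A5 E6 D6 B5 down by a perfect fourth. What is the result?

A perfect fourth down from A5 gives E5.
E6: a fourth down reaches B, and 5 semitones makes it B5.
D6: a fourth down reaches A, and 5 semitones makes it A5.
B5 down a perfect fourth is F#5.

E5 B5 A5 F#5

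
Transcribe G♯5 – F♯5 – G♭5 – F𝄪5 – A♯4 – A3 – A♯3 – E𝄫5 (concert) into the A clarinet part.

The A clarinet sounds a minor third below written, so the written part must be a minor third above concert — transpose each note up.
G#5 to B5
F#5 to A5
Gb5 to Bbb5
F##5 to A#5
A#4 to C#5
A3 to C4
A#3 to C#4
Ebb5 to Gbb5

B5 A5 Bbb5 A#5 C#5 C4 C#4 Gbb5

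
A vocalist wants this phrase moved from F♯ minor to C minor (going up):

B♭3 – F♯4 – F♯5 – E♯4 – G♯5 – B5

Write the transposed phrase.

Fb4 C5 C6 B4 D6 F6

From F♯ up to C is a diminished fifth; apply that to each pitch.
Bb3 → Fb4
F#4 → C5
F#5 → C6
E#4 → B4
G#5 → D6
B5 → F6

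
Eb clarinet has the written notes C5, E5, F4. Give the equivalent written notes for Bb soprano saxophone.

F5 A5 Bb4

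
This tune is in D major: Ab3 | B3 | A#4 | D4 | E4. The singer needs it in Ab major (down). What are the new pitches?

D major to Ab major down is an augmented fourth, so every note moves down by that interval.
Ab3 to Ebb3
B3 to F3
A#4 to E4
D4 to Ab3
E4 to Bb3

Ebb3 F3 E4 Ab3 Bb3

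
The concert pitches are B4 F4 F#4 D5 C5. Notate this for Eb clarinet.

G#4 D4 D#4 B4 A4

The Eb clarinet sounds a minor third above written, so the written part must be a minor third below concert — transpose each note down.
B4 to G#4
F4 to D4
F#4 to D#4
D5 to B4
C5 to A4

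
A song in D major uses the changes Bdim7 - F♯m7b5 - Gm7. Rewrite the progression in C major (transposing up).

Adim7 Em7b5 Fm7

D major up to C major is a minor seventh; each chord root moves by that interval while the quality stays the same.
Bdim7: root B up a minor seventh → A, giving Adim7.
F♯m7b5: root F♯ up a minor seventh → E, giving Em7b5.
Gm7: root G up a minor seventh → F, giving Fm7.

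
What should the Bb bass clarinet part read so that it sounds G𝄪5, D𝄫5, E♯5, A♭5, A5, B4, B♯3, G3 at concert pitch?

A##6 Ebb6 F##6 Bb6 B6 C#6 C##5 A4

Written C4 sounds as Bb2 on the Bb bass clarinet, so concert pitches are written a major ninth up.
G##5 -> A##6
Dbb5 -> Ebb6
E#5 -> F##6
Ab5 -> Bb6
A5 -> B6
B4 -> C#6
B#3 -> C##5
G3 -> A4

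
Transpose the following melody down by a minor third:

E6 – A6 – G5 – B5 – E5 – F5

C#6 F#6 E5 G#5 C#5 D5

E6 down a minor third is C#6.
A6 down a minor third is F#6.
G5 down a minor third is E5.
B5 down a minor third is G#5.
E5: a third down reaches C, and 3 semitones makes it C#5.
F5 down a minor third is D5.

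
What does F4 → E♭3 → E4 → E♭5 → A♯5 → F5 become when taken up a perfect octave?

F4 up a perfect octave is F5.
Eb3: an octave up reaches E, and 12 semitones makes it Eb4.
E4: an octave up reaches E, and 12 semitones makes it E5.
Eb5: an octave up reaches E, and 12 semitones makes it Eb6.
A perfect octave up from A#5 gives A#6.
F5: an octave up reaches F, and 12 semitones makes it F6.

F5 Eb4 E5 Eb6 A#6 F6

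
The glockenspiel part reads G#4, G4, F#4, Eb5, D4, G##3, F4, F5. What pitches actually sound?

G#6 G6 F#6 Eb7 D6 G##5 F6 F7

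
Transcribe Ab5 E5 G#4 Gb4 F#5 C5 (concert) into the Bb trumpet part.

Bb5 F#5 A#4 Ab4 G#5 D5

The Bb trumpet sounds a major second below written, so the written part must be a major second above concert — transpose each note up.
Ab5 to Bb5
E5 to F#5
G#4 to A#4
Gb4 to Ab4
F#5 to G#5
C5 to D5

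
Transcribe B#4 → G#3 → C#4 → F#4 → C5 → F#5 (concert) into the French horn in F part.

F##5 D#4 G#4 C#5 G5 C#6

The French horn in F sounds a perfect fifth below written, so the written part must be a perfect fifth above concert — transpose each note up.
B#4 becomes F##5
G#3 becomes D#4
C#4 becomes G#4
F#4 becomes C#5
C5 becomes G5
F#5 becomes C#6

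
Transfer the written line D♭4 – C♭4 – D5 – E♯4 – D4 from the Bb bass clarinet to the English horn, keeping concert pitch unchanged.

Gb3 Fb3 G4 A#3 G3

First find concert pitch: the Bb bass clarinet sounds a major ninth below written, so D♭4 C♭4 D5 E♯4 D4 sounds Cb3 Bbb2 C4 D#3 C3.
Then write for English horn: it sounds a perfect fifth below written, so the part must be a perfect fifth above concert.
Cb3 → Gb3
Bbb2 → Fb3
C4 → G4
D#3 → A#3
C3 → G3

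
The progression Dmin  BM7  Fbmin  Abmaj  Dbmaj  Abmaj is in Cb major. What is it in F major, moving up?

G#min E#M7 Bbmin Dmaj Gmaj Dmaj

Cb major up to F major is an augmented fourth; each chord root moves by that interval while the quality stays the same.
Dmin: root D up an augmented fourth → G#, giving G#min.
BM7: root B up an augmented fourth → E#, giving E#M7.
Fbmin: root Fb up an augmented fourth → Bb, giving Bbmin.
Abmaj: root Ab up an augmented fourth → D, giving Dmaj.
Dbmaj: root Db up an augmented fourth → G, giving Gmaj.
Abmaj: root Ab up an augmented fourth → D, giving Dmaj.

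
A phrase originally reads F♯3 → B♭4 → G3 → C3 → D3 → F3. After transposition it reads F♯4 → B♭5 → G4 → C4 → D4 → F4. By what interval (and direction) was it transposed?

up a perfect octave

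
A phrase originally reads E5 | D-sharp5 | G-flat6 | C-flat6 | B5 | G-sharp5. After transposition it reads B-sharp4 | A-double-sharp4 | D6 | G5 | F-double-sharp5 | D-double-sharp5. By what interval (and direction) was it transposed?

down a diminished fourth

From E5 to B#4 is 4 letter names — a fourth of some quality.
B#4 to E5 is 4 semitones, which makes it a diminished fourth; the second version is lower, so the direction is down.
Checking another pair — G#5 → D##5 — gives the same interval.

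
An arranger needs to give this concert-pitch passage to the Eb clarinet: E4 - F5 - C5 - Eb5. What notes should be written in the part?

Written C4 sounds as Eb4 on the Eb clarinet, so concert pitches are written a minor third down.
E4 -> C#4
F5 -> D5
C5 -> A4
Eb5 -> C5

C#4 D5 A4 C5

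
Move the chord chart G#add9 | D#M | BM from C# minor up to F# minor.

C#add9 G#M EM

C# minor up to F# minor is a perfect fourth; each chord root moves by that interval while the quality stays the same.
G#add9: root G# up a perfect fourth → C#, giving C#add9.
D#M: root D# up a perfect fourth → G#, giving G#M.
BM: root B up a perfect fourth → E, giving EM.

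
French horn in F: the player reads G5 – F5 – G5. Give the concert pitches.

Written C4 on the French horn in F sounds as F3, a perfect fifth lower; apply that shift to every note.
G5 -> C5
F5 -> Bb4
G5 -> C5

C5 Bb4 C5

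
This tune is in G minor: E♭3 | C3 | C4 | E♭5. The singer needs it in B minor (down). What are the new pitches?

G2 E2 E3 G4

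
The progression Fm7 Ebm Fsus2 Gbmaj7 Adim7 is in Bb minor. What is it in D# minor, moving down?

Bb minor down to D# minor is a diminished sixth; each chord root moves by that interval while the quality stays the same.
Fm7: root F down a diminished sixth → A#, giving A#m7.
Ebm: root Eb down a diminished sixth → G#, giving G#m.
Fsus2: root F down a diminished sixth → A#, giving A#sus2.
Gbmaj7: root Gb down a diminished sixth → B, giving Bmaj7.
Adim7: root A down a diminished sixth → C##, giving C##dim7.

A#m7 G#m A#sus2 Bmaj7 C##dim7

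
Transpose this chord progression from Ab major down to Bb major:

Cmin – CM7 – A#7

Dmin DM7 B#7

Ab major down to Bb major is a minor seventh; each chord root moves by that interval while the quality stays the same.
Cmin: root C down a minor seventh → D, giving Dmin.
CM7: root C down a minor seventh → D, giving DM7.
A#7: root A# down a minor seventh → B#, giving B#7.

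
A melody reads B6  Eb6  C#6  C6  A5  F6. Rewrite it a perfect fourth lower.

F#6 Bb5 G#5 G5 E5 C6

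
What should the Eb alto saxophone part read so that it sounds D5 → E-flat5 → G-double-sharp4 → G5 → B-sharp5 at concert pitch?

B5 C6 E##5 E6 G##6

Written C4 sounds as Eb3 on the Eb alto saxophone, so concert pitches are written a major sixth up.
D5 becomes B5
Eb5 becomes C6
G##4 becomes E##5
G5 becomes E6
B#5 becomes G##6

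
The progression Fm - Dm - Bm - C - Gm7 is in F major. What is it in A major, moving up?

F major up to A major is a major third; each chord root moves by that interval while the quality stays the same.
Fm: root F up a major third → A, giving Am.
Dm: root D up a major third → F#, giving F#m.
Bm: root B up a major third → D#, giving D#m.
C: root C up a major third → E, giving E.
Gm7: root G up a major third → B, giving Bm7.

Am F#m D#m E Bm7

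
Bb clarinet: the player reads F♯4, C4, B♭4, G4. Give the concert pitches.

Written C4 on the Bb clarinet sounds as Bb3, a major second lower; apply that shift to every note.
F#4 → E4
C4 → Bb3
Bb4 → Ab4
G4 → F4

E4 Bb3 Ab4 F4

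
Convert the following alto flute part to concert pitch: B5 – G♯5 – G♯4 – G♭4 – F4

F#5 D#5 D#4 Db4 C4

The alto flute sounds a perfect fourth below written, so transpose each written note down a perfect fourth.
B5 gives F#5
G#5 gives D#5
G#4 gives D#4
Gb4 gives Db4
F4 gives C4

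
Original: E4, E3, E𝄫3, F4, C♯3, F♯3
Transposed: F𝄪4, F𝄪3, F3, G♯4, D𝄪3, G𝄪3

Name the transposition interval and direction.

up an augmented second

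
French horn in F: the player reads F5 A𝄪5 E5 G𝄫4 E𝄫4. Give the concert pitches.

Bb4 D##5 A4 Cbb4 Abb3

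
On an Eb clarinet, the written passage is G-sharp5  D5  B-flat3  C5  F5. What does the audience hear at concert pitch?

B5 F5 Db4 Eb5 Ab5

Written C4 on the Eb clarinet sounds as Eb4, a minor third higher; apply that shift to every note.
G#5 -> B5
D5 -> F5
Bb3 -> Db4
C5 -> Eb5
F5 -> Ab5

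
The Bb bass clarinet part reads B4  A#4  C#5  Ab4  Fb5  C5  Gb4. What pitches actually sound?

A3 G#3 B3 Gb3 Ebb4 Bb3 Fb3

The Bb bass clarinet sounds a major ninth below written, so transpose each written note down a major ninth.
B4 → A3
A#4 → G#3
C#5 → B3
Ab4 → Gb3
Fb5 → Ebb4
C5 → Bb3
Gb4 → Fb3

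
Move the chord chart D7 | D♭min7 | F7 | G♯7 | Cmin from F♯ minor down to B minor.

G7 Gbmin7 Bb7 C#7 Fmin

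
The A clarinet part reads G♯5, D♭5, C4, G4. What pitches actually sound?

E#5 Bb4 A3 E4

Written C4 on the A clarinet sounds as A3, a minor third lower; apply that shift to every note.
G#5 to E#5
Db5 to Bb4
C4 to A3
G4 to E4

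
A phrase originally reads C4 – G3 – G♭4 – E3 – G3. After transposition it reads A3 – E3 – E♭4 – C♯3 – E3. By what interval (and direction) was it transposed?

down a minor third

Take the first pair: C4 → A3. C to A spans 3 letter names, so the interval is some kind of third.
A3 to C4 is 3 semitones, which makes it a minor third; the second version is lower, so the direction is down.
Checking another pair — G3 → E3 — gives the same interval.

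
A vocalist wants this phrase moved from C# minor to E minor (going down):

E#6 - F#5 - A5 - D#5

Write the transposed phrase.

G#5 A4 C5 F#4

C# minor to E minor down is a major sixth, so every note moves down by that interval.
E#6 gives G#5
F#5 gives A4
A5 gives C5
D#5 gives F#4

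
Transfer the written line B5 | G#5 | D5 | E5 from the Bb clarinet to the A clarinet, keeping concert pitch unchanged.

C6 A5 Eb5 F5

First find concert pitch: the Bb clarinet sounds a major second below written, so B5 G#5 D5 E5 sounds A5 F#5 C5 D5.
Then write for A clarinet: it sounds a minor third below written, so the part must be a minor third above concert.
A5 → C6
F#5 → A5
C5 → Eb5
D5 → F5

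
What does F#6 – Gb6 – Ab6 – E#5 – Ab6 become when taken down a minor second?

E#6 F6 G6 D##5 G6

F#6 to E#6
Gb6 to F6
Ab6 to G6
E#5 to D##5
Ab6 to G6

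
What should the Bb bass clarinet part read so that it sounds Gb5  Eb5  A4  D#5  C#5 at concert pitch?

Written C4 sounds as Bb2 on the Bb bass clarinet, so concert pitches are written a major ninth up.
Gb5 -> Ab6
Eb5 -> F6
A4 -> B5
D#5 -> E#6
C#5 -> D#6

Ab6 F6 B5 E#6 D#6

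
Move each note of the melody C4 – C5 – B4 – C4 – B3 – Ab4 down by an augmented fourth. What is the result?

Gb3 Gb4 F4 Gb3 F3 Ebb4

An augmented fourth down from C4 gives Gb3.
C5 down an augmented fourth is Gb4.
B4: a fourth down reaches F, and 6 semitones makes it F4.
An augmented fourth down from C4 gives Gb3.
An augmented fourth down from B3 gives F3.
Ab4: a fourth down reaches E, and 6 semitones makes it Ebb4.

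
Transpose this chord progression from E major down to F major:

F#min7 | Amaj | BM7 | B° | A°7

Gmin7 Bbmaj CM7 C° Bb°7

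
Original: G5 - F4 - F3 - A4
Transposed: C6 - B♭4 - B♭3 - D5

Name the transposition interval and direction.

up a perfect fourth

Take the first pair: G5 → C6. G to C spans 4 letter names, so the interval is some kind of fourth.
G5 to C6 is 5 semitones, which makes it a perfect fourth; the second version is higher, so the direction is up.
Checking another pair — A4 → D5 — gives the same interval.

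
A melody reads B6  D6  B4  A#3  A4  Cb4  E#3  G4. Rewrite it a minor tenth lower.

B6 becomes G#5
D6 becomes B4
B4 becomes G#3
A#3 becomes F##2
A4 becomes F#3
Cb4 becomes Ab2
E#3 becomes C##2
G4 becomes E3

G#5 B4 G#3 F##2 F#3 Ab2 C##2 E3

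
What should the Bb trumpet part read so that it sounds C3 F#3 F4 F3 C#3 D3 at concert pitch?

D3 G#3 G4 G3 D#3 E3

The Bb trumpet sounds a major second below written, so the written part must be a major second above concert — transpose each note up.
C3 to D3
F#3 to G#3
F4 to G4
F3 to G3
C#3 to D#3
D3 to E3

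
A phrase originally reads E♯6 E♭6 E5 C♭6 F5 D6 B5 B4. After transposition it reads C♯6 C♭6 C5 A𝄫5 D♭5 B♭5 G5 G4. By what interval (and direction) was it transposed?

down a major third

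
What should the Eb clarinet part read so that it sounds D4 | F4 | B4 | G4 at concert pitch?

B3 D4 G#4 E4

The Eb clarinet sounds a minor third above written, so the written part must be a minor third below concert — transpose each note down.
D4 -> B3
F4 -> D4
B4 -> G#4
G4 -> E4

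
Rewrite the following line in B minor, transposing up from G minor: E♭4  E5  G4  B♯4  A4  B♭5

G4 G#5 B4 D##5 C#5 D6

G minor to B minor up is a major third, so every note moves up by that interval.
Eb4 gives G4
E5 gives G#5
G4 gives B4
B#4 gives D##5
A4 gives C#5
Bb5 gives D6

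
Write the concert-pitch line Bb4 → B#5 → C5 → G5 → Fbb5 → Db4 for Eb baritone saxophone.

G6 G##7 A6 E7 Dbb7 Bb5

Written C4 sounds as Eb2 on the Eb baritone saxophone, so concert pitches are written a major thirteenth up.
Bb4 becomes G6
B#5 becomes G##7
C5 becomes A6
G5 becomes E7
Fbb5 becomes Dbb7
Db4 becomes Bb5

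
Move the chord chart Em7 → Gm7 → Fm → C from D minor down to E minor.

F#m7 Am7 Gm D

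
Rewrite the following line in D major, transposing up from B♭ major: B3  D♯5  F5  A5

From B♭ up to D is a major third; apply that to each pitch.
B3 gives D#4
D#5 gives F##5
F5 gives A5
A5 gives C#6

D#4 F##5 A5 C#6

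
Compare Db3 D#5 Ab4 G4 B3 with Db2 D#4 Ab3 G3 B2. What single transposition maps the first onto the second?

Take the first pair: Db3 → Db2. D to D spans 8 letter names, so the interval is some kind of octave.
Db2 to Db3 is 12 semitones, which makes it a perfect octave; the second version is lower, so the direction is down.
Checking another pair — B3 → B2 — gives the same interval.

down a perfect octave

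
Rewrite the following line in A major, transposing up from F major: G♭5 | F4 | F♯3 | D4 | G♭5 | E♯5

From F up to A is a major third; apply that to each pitch.
Gb5 → Bb5
F4 → A4
F#3 → A#3
D4 → F#4
Gb5 → Bb5
E#5 → G##5

Bb5 A4 A#3 F#4 Bb5 G##5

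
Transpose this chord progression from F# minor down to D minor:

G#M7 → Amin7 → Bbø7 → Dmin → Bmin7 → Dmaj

F# minor down to D minor is a major third; each chord root moves by that interval while the quality stays the same.
G#M7: root G# down a major third → E, giving EM7.
Amin7: root A down a major third → F, giving Fmin7.
Bbø7: root Bb down a major third → Gb, giving Gbø7.
Dmin: root D down a major third → Bb, giving Bbmin.
Bmin7: root B down a major third → G, giving Gmin7.
Dmaj: root D down a major third → Bb, giving Bbmaj.

EM7 Fmin7 Gbø7 Bbmin Gmin7 Bbmaj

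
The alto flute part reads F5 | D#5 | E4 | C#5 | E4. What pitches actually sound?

Written C4 on the alto flute sounds as G3, a perfect fourth lower; apply that shift to every note.
F5 becomes C5
D#5 becomes A#4
E4 becomes B3
C#5 becomes G#4
E4 becomes B3

C5 A#4 B3 G#4 B3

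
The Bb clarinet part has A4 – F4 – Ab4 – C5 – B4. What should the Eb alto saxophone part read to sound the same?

First find concert pitch: the Bb clarinet sounds a major second below written, so A4 F4 Ab4 C5 B4 sounds G4 Eb4 Gb4 Bb4 A4.
Then write for Eb alto saxophone: it sounds a major sixth below written, so the part must be a major sixth above concert.
G4 → E5
Eb4 → C5
Gb4 → Eb5
Bb4 → G5
A4 → F#5

E5 C5 Eb5 G5 F#5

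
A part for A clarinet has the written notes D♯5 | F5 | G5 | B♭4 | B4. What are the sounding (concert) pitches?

B#4 D5 E5 G4 G#4

Written C4 on the A clarinet sounds as A3, a minor third lower; apply that shift to every note.
D#5 → B#4
F5 → D5
G5 → E5
Bb4 → G4
B4 → G#4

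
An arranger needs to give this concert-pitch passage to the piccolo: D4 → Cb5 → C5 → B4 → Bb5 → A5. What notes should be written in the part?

D3 Cb4 C4 B3 Bb4 A4

Written C4 sounds as C5 on the piccolo, so concert pitches are written a perfect octave down.
D4 becomes D3
Cb5 becomes Cb4
C5 becomes C4
B4 becomes B3
Bb5 becomes Bb4
A5 becomes A4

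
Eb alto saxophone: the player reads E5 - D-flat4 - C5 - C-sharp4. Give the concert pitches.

G4 Fb3 Eb4 E3

Written C4 on the Eb alto saxophone sounds as Eb3, a major sixth lower; apply that shift to every note.
E5 gives G4
Db4 gives Fb3
C5 gives Eb4
C#4 gives E3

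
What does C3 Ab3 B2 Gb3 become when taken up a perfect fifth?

G3 Eb4 F#3 Db4

C3 → G3
Ab3 → Eb4
B2 → F#3
Gb3 → Db4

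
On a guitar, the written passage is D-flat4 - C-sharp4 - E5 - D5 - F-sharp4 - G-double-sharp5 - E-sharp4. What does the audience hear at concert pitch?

Db3 C#3 E4 D4 F#3 G##4 E#3

Written C4 on the guitar sounds as C3, a perfect octave lower; apply that shift to every note.
Db4 -> Db3
C#4 -> C#3
E5 -> E4
D5 -> D4
F#4 -> F#3
G##5 -> G##4
E#4 -> E#3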